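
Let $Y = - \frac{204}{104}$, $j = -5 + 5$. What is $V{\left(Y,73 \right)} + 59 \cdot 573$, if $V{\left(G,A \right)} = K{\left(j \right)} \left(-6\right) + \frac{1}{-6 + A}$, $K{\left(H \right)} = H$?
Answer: $\frac{2265070}{67} \approx 33807.0$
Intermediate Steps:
$j = 0$
$Y = - \frac{51}{26}$ ($Y = \left(-204\right) \frac{1}{104} = - \frac{51}{26} \approx -1.9615$)
$V{\left(G,A \right)} = \frac{1}{-6 + A}$ ($V{\left(G,A \right)} = 0 \left(-6\right) + \frac{1}{-6 + A} = 0 + \frac{1}{-6 + A} = \frac{1}{-6 + A}$)
$V{\left(Y,73 \right)} + 59 \cdot 573 = \frac{1}{-6 + 73} + 59 \cdot 573 = \frac{1}{67} + 33807 = \frac{2265070}{67}$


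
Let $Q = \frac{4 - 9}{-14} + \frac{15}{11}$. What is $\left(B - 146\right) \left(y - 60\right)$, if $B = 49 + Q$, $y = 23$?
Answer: $\frac{542901}{154} \approx 3525.3$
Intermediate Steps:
$Q = \frac{265}{154}$ ($Q = \left(-5\right) \left(- \frac{1}{14}\right) + 15 \cdot \frac{1}{11} = \frac{5}{14} + \frac{15}{11} = \frac{265}{154} \approx 1.7208$)
$B = \frac{7811}{154}$ ($B = 49 + \frac{265}{154} = \frac{7811}{154} \approx 50.721$)
$\left(B - 146\right) \left(y - 60\right) = \left(\frac{7811}{154} - 146\right) \left(23 - 60\right) = - \frac{14673 \left(23 - 60\right)}{154} = \left(- \frac{14673}{154}\right) \left(-37\right) = \frac{542901}{154}$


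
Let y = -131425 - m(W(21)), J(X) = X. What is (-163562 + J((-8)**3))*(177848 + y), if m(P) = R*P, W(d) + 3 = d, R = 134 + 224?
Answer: -6559514446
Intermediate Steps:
R = 358
W(d) = -3 + d
m(P) = 358*P
y = -137869 (y = -131425 - 358*(-3 + 21) = -131425 - 358*18 = -131425 - 1*6444 = -131425 - 6444 = -137869)
(-163562 + J((-8)**3))*(177848 + y) = (-163562 + (-8)**3)*(177848 - 137869) = (-163562 - 512)*39979 = -164074*39979 = -6559514446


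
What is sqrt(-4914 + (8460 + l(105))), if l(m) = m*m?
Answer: 3*sqrt(1619) ≈ 120.71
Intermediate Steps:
l(m) = m**2
sqrt(-4914 + (8460 + l(105))) = sqrt(-4914 + (8460 + 105**2)) = sqrt(-4914 + (8460 + 11025)) = sqrt(-4914 + 19485) = sqrt(14571) = 3*sqrt(1619)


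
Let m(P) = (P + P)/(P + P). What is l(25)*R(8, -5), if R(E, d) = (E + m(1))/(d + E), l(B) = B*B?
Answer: 1875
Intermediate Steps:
m(P) = 1 (m(P) = (2*P)/((2*P)) = (2*P)*(1/(2*P)) = 1)
l(B) = B**2
R(E, d) = (1 + E)/(E + d) (R(E, d) = (E + 1)/(d + E) = (1 + E)/(E + d))
l(25)*R(8, -5) = 25**2*((1 + 8)/(8 - 5)) = 625*(9/3) = 625*((1/3)*9) = 625*3 = 1875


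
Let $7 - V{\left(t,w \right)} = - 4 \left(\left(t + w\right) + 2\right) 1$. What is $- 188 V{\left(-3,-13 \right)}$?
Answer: $9212$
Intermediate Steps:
$V{\left(t,w \right)} = 15 + 4 t + 4 w$ ($V{\left(t,w \right)} = 7 - - 4 \left(\left(t + w\right) + 2\right) 1 = 7 - - 4 \left(2 + t + w\right) 1 = 7 - \left(-8 - 4 t - 4 w\right) 1 = 7 - \left(-8 - 4 t - 4 w\right) = 7 + \left(8 + 4 t + 4 w\right) = 15 + 4 t + 4 w$)
$- 188 V{\left(-3,-13 \right)} = - 188 \left(15 + 4 \left(-3\right) + 4 \left(-13\right)\right) = - 188 \left(15 - 12 - 52\right) = \left(-188\right) \left(-49\right) = 9212$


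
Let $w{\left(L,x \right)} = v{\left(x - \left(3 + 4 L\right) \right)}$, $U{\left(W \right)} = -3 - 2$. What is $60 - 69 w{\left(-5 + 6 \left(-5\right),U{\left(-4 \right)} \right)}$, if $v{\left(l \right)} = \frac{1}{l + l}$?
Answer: $\frac{5257}{88} \approx 59.739$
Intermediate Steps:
$U{\left(W \right)} = -5$ ($U{\left(W \right)} = -3 - 2 = -5$)
$v{\left(l \right)} = \frac{1}{2 l}$
$w{\left(L,x \right)} = \frac{1}{2 \left(-3 + x - 4 L\right)}$ ($w{\left(L,x \right)} = \frac{1}{2 \left(x - \left(3 + 4 L\right)\right)} = \frac{1}{2 \left(-3 + x - 4 L\right)}$)
$60 - 69 w{\left(-5 + 6 \left(-5\right),U{\left(-4 \right)} \right)} = 60 - 69 \frac{1}{2 \left(-3 - 5 - 4 \left(-5 + 6 \left(-5\right)\right)\right)} = 60 - 69 \frac{1}{2 \left(-3 - 5 - 4 \left(-5 - 30\right)\right)} = 60 - 69 \frac{1}{2 \left(-3 - 5 - -140\right)} = 60 - 69 \frac{1}{2 \left(-3 - 5 + 140\right)} = 60 - 69 \frac{1}{2 \cdot 132} = 60 - 69 \cdot \frac{1}{2} \cdot \frac{1}{132} = 60 - \frac{23}{88} = \frac{5257}{88}$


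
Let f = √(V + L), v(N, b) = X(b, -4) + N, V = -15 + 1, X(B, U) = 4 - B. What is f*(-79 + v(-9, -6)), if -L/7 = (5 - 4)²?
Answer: -78*I*√21 ≈ -357.44*I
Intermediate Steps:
V = -14
v(N, b) = 4 + N - b (v(N, b) = (4 - b) + N = 4 + N - b)
L = -7 (L = -7*(5 - 4)² = -7*1² = -7*1 = -7)
f = I*√21 (f = √(-14 - 7) = √(-21) = I*√21 ≈ 4.5826*I)
f*(-79 + v(-9, -6)) = (I*√21)*(-79 + (4 - 9 - 1*(-6))) = (I*√21)*(-79 + (4 - 9 + 6)) = (I*√21)*(-79 + 1) = (I*√21)*(-78) = -78*I*√21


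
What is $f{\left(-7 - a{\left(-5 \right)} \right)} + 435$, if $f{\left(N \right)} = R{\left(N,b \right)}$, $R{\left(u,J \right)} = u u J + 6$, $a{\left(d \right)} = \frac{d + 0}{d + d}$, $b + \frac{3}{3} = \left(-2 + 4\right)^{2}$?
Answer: $\frac{2439}{4} \approx 609.75$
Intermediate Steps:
$b = 3$ ($b = -1 + \left(-2 + 4\right)^{2} = -1 + 2^{2} = -1 + 4 = 3$)
$a{\left(d \right)} = \frac{1}{2}$ ($a{\left(d \right)} = \frac{d}{2 d} = d \frac{1}{2 d} = \frac{1}{2}$)
$R{\left(u,J \right)} = 6 + J u^{2}$ ($R{\left(u,J \right)} = u^{2} J + 6 = J u^{2} + 6 = 6 + J u^{2}$)
$f{\left(N \right)} = 6 + 3 N^{2}$
$f{\left(-7 - a{\left(-5 \right)} \right)} + 435 = \left(6 + 3 \left(-7 - \frac{1}{2}\right)^{2}\right) + 435 = \left(6 + 3 \left(- \frac{15}{2}\right)^{2}\right) + 435 = \left(6 + 3 \cdot \frac{225}{4}\right) + 435 = \left(6 + \frac{675}{4}\right) + 435 = \frac{699}{4} + 435 = \frac{2439}{4}$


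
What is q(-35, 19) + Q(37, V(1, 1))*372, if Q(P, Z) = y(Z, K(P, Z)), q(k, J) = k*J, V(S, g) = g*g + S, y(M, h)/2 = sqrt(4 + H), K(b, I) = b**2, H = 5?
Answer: 1567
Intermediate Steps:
y(M, h) = 6 (y(M, h) = 2*sqrt(4 + 5) = 2*sqrt(9) = 2*3 = 6)
V(S, g) = S + g**2 (V(S, g) = g**2 + S = S + g**2)
q(k, J) = J*k
Q(P, Z) = 6
q(-35, 19) + Q(37, V(1, 1))*372 = 19*(-35) + 6*372 = -665 + 2232 = 1567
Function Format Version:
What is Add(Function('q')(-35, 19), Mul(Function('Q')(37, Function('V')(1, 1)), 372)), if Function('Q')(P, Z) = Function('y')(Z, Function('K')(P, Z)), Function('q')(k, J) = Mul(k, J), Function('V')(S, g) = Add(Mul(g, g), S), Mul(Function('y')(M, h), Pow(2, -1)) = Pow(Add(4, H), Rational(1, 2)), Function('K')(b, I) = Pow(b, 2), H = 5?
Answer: 1567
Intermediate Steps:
Function('y')(M, h) = 6 (Function('y')(M, h) = Mul(2, Pow(Add(4, 5), Rational(1, 2))) = Mul(2, Pow(9, Rational(1, 2))) = Mul(2, 3) = 6)
Function('V')(S, g) = Add(S, Pow(g, 2)) (Function('V')(S, g) = Add(Pow(g, 2), S) = Add(S, Pow(g, 2)))
Function('q')(k, J) = Mul(J, k)
Function('Q')(P, Z) = 6
Add(Function('q')(-35, 19), Mul(Function('Q')(37, Function('V')(1, 1)), 372)) = Add(Mul(19, -35), Mul(6, 372)) = Add(-665, 2232) = 1567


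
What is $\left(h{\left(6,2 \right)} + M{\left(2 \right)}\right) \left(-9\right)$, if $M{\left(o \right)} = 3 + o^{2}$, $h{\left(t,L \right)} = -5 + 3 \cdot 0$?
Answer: $-18$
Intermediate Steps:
$h{\left(t,L \right)} = -5$ ($h{\left(t,L \right)} = -5 + 0 = -5$)
$\left(h{\left(6,2 \right)} + M{\left(2 \right)}\right) \left(-9\right) = \left(-5 + \left(3 + 2^{2}\right)\right) \left(-9\right) = \left(-5 + \left(3 + 4\right)\right) \left(-9\right) = \left(-5 + 7\right) \left(-9\right) = 2 \left(-9\right) = -18$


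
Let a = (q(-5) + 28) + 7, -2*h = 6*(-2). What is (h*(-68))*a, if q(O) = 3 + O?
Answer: -13464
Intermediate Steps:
h = 6 (h = -3*(-2) = -½*(-12) = 6)
a = 33 (a = ((3 - 5) + 28) + 7 = (-2 + 28) + 7 = 26 + 7 = 33)
(h*(-68))*a = (6*(-68))*33 = -408*33 = -13464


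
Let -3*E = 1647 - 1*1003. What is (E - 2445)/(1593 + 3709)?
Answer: -7979/15906 ≈ -0.50163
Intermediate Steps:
E = -644/3 (E = -(1647 - 1*1003)/3 = -(1647 - 1003)/3 = -⅓*644 = -644/3 ≈ -214.67)
(E - 2445)/(1593 + 3709) = (-644/3 - 2445)/(1593 + 3709) = -7979/3/5302 = -7979/3*1/5302 = -7979/15906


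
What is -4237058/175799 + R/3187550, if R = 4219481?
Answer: -12764053687581/560368102450 ≈ -22.778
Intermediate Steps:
-4237058/175799 + R/3187550 = -4237058/175799 + 4219481/3187550 = -12764053687581/560368102450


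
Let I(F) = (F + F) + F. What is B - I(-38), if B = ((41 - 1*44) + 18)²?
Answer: 339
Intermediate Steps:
I(F) = 3*F (I(F) = 2*F + F = 3*F)
B = 225 (B = ((41 - 44) + 18)² = (-3 + 18)² = 15² = 225)
B - I(-38) = 225 - 3*(-38) = 225 - 1*(-114) = 225 + 114 = 339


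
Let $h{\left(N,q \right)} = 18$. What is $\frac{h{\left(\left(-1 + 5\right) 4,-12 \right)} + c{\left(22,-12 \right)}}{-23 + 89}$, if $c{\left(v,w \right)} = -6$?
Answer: $\frac{2}{11} \approx 0.18182$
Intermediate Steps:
$\frac{h{\left(\left(-1 + 5\right) 4,-12 \right)} + c{\left(22,-12 \right)}}{-23 + 89} = \frac{18 - 6}{-23 + 89} = \frac{12}{66} = 12 \cdot \frac{1}{66} = \frac{2}{11}$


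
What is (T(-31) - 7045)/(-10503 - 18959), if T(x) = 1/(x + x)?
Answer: 436791/1826644 ≈ 0.23912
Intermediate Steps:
T(x) = 1/(2*x)
(T(-31) - 7045)/(-10503 - 18959) = ((½)/(-31) - 7045)/(-10503 - 18959) = ((½)*(-1/31) - 7045)/(-29462) = (-1/62 - 7045)*(-1/29462) = -436791/62*(-1/29462) = 436791/1826644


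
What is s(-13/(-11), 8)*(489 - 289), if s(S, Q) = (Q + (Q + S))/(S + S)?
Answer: 18900/13 ≈ 1453.8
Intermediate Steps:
s(S, Q) = (S + 2*Q)/(2*S) (s(S, Q) = (S + 2*Q)/((2*S)) = (S + 2*Q)*(1/(2*S)) = (S + 2*Q)/(2*S))
s(-13/(-11), 8)*(489 - 289) = ((8 + (-13/(-11))/2)/((-13/(-11))))*(489 - 289) = ((8 + (-13*(-1/11))/2)/((-13*(-1/11))))*200 = ((8 + (1/2)*(13/11))/(13/11))*200 = (11*(8 + 13/22)/13)*200 = ((11/13)*(189/22))*200 = (189/26)*200 = 18900/13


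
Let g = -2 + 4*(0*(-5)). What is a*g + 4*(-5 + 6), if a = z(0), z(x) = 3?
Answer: -2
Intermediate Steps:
a = 3
g = -2 (g = -2 + 4*0 = -2 + 0 = -2)
a*g + 4*(-5 + 6) = 3*(-2) + 4*(-5 + 6) = -6 + 4*1 = -6 + 4 = -2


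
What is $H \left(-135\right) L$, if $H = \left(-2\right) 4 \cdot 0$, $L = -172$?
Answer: $0$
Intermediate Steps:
$H = 0$ ($H = \left(-8\right) 0 = 0$)
$H \left(-135\right) L = 0 \left(-135\right) \left(-172\right) = 0 \left(-172\right) = 0$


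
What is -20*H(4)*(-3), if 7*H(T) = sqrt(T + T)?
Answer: 120*sqrt(2)/7 ≈ 24.244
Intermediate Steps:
H(T) = sqrt(2)*sqrt(T)/7 (H(T) = sqrt(T + T)/7 = sqrt(2*T)/7 = (sqrt(2)*sqrt(T))/7 = sqrt(2)*sqrt(T)/7)
-20*H(4)*(-3) = -20*sqrt(2)*sqrt(4)/7*(-3) = -20*sqrt(2)*2/7*(-3) = -40*sqrt(2)/7*(-3) = 120*sqrt(2)/7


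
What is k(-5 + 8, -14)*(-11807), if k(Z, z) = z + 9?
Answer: 59035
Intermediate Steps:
k(Z, z) = 9 + z
k(-5 + 8, -14)*(-11807) = (9 - 14)*(-11807) = -5*(-11807) = 59035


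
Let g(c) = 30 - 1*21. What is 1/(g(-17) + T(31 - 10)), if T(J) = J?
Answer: 1/30 ≈ 0.033333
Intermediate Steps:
g(c) = 9 (g(c) = 30 - 21 = 9)
1/(g(-17) + T(31 - 10)) = 1/(9 + (31 - 10)) = 1/(9 + 21) = 1/30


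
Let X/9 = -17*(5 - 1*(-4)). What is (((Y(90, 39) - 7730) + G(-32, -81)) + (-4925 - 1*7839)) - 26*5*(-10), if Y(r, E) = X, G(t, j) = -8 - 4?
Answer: -20583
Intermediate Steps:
G(t, j) = -12
X = -1377 (X = 9*(-17*(5 - 1*(-4))) = 9*(-17*(5 + 4)) = 9*(-17*9) = 9*(-153) = -1377)
Y(r, E) = -1377
(((Y(90, 39) - 7730) + G(-32, -81)) + (-4925 - 1*7839)) - 26*5*(-10) = (((-1377 - 7730) - 12) + (-4925 - 1*7839)) - 26*5*(-10) = ((-9107 - 12) + (-4925 - 7839)) - 130*(-10) = (-9119 - 12764) + 1300 = -21883 + 1300 = -20583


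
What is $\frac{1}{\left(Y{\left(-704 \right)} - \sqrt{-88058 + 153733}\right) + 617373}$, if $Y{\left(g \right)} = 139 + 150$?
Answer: $\frac{617662}{381506280569} + \frac{5 \sqrt{2627}}{381506280569} \approx 1.6197 \cdot 10^{-6}$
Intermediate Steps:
$Y{\left(g \right)} = 289$
$\frac{1}{\left(Y{\left(-704 \right)} - \sqrt{-88058 + 153733}\right) + 617373} = \frac{1}{\left(289 - \sqrt{-88058 + 153733}\right) + 617373} = \frac{1}{\left(289 - \sqrt{65675}\right) + 617373} = \frac{1}{\left(289 - 5 \sqrt{2627}\right) + 617373} = \frac{1}{617662 - 5 \sqrt{2627}}$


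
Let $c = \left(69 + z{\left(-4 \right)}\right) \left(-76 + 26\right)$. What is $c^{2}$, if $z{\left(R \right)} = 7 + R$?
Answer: $12960000$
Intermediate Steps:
$c = -3600$ ($c = \left(69 + \left(7 - 4\right)\right) \left(-76 + 26\right) = \left(69 + 3\right) \left(-50\right) = 72 \left(-50\right) = -3600$)
$c^{2} = \left(-3600\right)^{2} = 12960000$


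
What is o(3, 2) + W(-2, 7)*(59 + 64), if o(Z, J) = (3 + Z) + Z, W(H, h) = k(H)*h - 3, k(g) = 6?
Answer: 4806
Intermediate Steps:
W(H, h) = -3 + 6*h (W(H, h) = 6*h - 3 = -3 + 6*h)
o(Z, J) = 3 + 2*Z
o(3, 2) + W(-2, 7)*(59 + 64) = (3 + 2*3) + (-3 + 6*7)*(59 + 64) = (3 + 6) + (-3 + 42)*123 = 9 + 39*123 = 9 + 4797 = 4806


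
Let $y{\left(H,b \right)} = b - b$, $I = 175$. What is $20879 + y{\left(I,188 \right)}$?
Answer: $20879$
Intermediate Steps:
$y{\left(H,b \right)} = 0$
$20879 + y{\left(I,188 \right)} = 20879 + 0 = 20879$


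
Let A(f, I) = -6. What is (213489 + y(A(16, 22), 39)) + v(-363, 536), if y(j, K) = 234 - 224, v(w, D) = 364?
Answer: 213863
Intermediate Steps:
y(j, K) = 10
(213489 + y(A(16, 22), 39)) + v(-363, 536) = (213489 + 10) + 364 = 213499 + 364 = 213863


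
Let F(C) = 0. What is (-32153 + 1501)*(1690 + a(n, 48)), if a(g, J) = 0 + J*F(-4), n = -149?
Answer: -51801880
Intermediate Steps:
a(g, J) = 0 (a(g, J) = 0 + J*0 = 0 + 0 = 0)
(-32153 + 1501)*(1690 + a(n, 48)) = (-32153 + 1501)*(1690 + 0) = -30652*1690 = -51801880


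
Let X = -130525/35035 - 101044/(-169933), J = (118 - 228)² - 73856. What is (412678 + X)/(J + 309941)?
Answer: 491380439206361/295518974986235 ≈ 1.6628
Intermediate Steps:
J = -61756 (J = (-110)² - 73856 = 12100 - 73856 = -61756)
X = -3728085657/1190720531 (X = -130525*1/35035 - 101044*(-1/169933) = -26105/7007 + 101044/169933 = -3728085657/1190720531 ≈ -3.1310)
(412678 + X)/(J + 309941) = (412678 - 3728085657/1190720531)/(-61756 + 309941) = (491380439206361/1190720531)/248185 = (491380439206361/1190720531)*(1/248185) = 491380439206361/295518974986235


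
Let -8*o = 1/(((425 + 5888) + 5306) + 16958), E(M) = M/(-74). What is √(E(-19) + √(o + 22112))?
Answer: √(683047454 + 954193*√171875337694)/51578 ≈ 12.205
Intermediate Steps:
E(M) = -M/74 (E(M) = M*(-1/74) = -M/74)
o = -1/228616 (o = -1/(8*(((425 + 5888) + 5306) + 16958)) = -1/(8*((6313 + 5306) + 16958)) = -1/(8*(11619 + 16958)) = -⅛/28577 = -⅛*1/28577 = -1/228616 ≈ -4.3741e-6)
√(E(-19) + √(o + 22112)) = √(-1/74*(-19) + √(-1/228616 + 22112)) = √(19/74 + √(5055156991/228616)) = √(19/74 + √171875337694/2788)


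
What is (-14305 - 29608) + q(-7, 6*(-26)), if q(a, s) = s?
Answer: -44069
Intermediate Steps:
(-14305 - 29608) + q(-7, 6*(-26)) = (-14305 - 29608) + 6*(-26) = -43913 - 156 = -44069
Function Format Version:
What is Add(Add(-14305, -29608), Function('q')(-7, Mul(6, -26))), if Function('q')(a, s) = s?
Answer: -44069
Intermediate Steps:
Add(Add(-14305, -29608), Function('q')(-7, Mul(6, -26))) = Add(Add(-14305, -29608), Mul(6, -26)) = Add(-43913, -156) = -44069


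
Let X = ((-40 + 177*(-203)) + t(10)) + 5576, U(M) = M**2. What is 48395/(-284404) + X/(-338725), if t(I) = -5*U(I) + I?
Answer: -1521755767/19266948980 ≈ -0.078983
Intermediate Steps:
t(I) = I - 5*I**2 (t(I) = -5*I**2 + I = I - 5*I**2)
X = -30885 (X = ((-40 + 177*(-203)) + 10*(1 - 5*10)) + 5576 = ((-40 - 35931) + 10*(1 - 50)) + 5576 = (-35971 + 10*(-49)) + 5576 = (-35971 - 490) + 5576 = -36461 + 5576 = -30885)
48395/(-284404) + X/(-338725) = 48395/(-284404) - 30885/(-338725) = 48395*(-1/284404) - 30885*(-1/338725) = -48395/284404 + 6177/67745 = -1521755767/19266948980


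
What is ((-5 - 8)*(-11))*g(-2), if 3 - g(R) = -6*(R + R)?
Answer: -3003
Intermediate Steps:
g(R) = 3 + 12*R (g(R) = 3 - (-6)*(R + R) = 3 - (-6)*2*R = 3 - (-12)*R = 3 + 12*R)
((-5 - 8)*(-11))*g(-2) = ((-5 - 8)*(-11))*(3 + 12*(-2)) = (-13*(-11))*(3 - 24) = 143*(-21) = -3003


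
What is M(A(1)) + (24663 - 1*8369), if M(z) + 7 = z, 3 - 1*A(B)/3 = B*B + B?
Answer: 16290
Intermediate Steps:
A(B) = 9 - 3*B - 3*B² (A(B) = 9 - 3*(B*B + B) = 9 - 3*(B² + B) = 9 - 3*(B + B²) = 9 + (-3*B - 3*B²) = 9 - 3*B - 3*B²)
M(z) = -7 + z
M(A(1)) + (24663 - 1*8369) = (-7 + (9 - 3*1 - 3*1²)) + (24663 - 1*8369) = (-7 + (9 - 3 - 3*1)) + (24663 - 8369) = (-7 + (9 - 3 - 3)) + 16294 = (-7 + 3) + 16294 = -4 + 16294 = 16290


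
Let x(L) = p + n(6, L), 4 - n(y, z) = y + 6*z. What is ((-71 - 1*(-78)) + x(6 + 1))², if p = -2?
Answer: 1521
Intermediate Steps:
n(y, z) = 4 - y - 6*z (n(y, z) = 4 - (y + 6*z) = 4 + (-y - 6*z) = 4 - y - 6*z)
x(L) = -4 - 6*L (x(L) = -2 + (4 - 1*6 - 6*L) = -2 + (4 - 6 - 6*L) = -2 + (-2 - 6*L) = -4 - 6*L)
((-71 - 1*(-78)) + x(6 + 1))² = ((-71 - 1*(-78)) + (-4 - 6*(6 + 1)))² = ((-71 + 78) + (-4 - 6*7))² = (7 + (-4 - 42))² = (7 - 46)² = (-39)² = 1521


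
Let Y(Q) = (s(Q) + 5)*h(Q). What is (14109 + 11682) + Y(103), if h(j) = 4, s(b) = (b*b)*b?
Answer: 4396719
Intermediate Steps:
s(b) = b³ (s(b) = b²*b = b³)
Y(Q) = 20 + 4*Q³ (Y(Q) = (Q³ + 5)*4 = (5 + Q³)*4 = 20 + 4*Q³)
(14109 + 11682) + Y(103) = (14109 + 11682) + (20 + 4*103³) = 25791 + (20 + 4*1092727) = 25791 + (20 + 4370908) = 25791 + 4370928 = 4396719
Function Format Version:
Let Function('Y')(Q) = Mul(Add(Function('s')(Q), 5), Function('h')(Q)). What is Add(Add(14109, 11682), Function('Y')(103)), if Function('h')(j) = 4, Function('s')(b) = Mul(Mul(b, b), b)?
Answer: 4396719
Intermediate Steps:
Function('s')(b) = Pow(b, 3) (Function('s')(b) = Mul(Pow(b, 2), b) = Pow(b, 3))
Function('Y')(Q) = Add(20, Mul(4, Pow(Q, 3))) (Function('Y')(Q) = Mul(Add(Pow(Q, 3), 5), 4) = Mul(Add(5, Pow(Q, 3)), 4) = Add(20, Mul(4, Pow(Q, 3))))
Add(Add(14109, 11682), Function('Y')(103)) = Add(Add(14109, 11682), Add(20, Mul(4, Pow(103, 3)))) = Add(25791, Add(20, Mul(4, 1092727))) = Add(25791, Add(20, 4370908)) = Add(25791, 4370928) = 4396719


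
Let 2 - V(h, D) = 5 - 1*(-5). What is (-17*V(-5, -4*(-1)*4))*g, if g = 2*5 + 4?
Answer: 1904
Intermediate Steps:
g = 14 (g = 10 + 4 = 14)
V(h, D) = -8 (V(h, D) = 2 - (5 - 1*(-5)) = 2 - (5 + 5) = 2 - 1*10 = 2 - 10 = -8)
(-17*V(-5, -4*(-1)*4))*g = -17*(-8)*14 = 136*14 = 1904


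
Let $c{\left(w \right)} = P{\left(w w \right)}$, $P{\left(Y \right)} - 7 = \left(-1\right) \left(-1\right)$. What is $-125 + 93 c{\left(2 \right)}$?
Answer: $619$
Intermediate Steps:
$P{\left(Y \right)} = 8$ ($P{\left(Y \right)} = 7 - -1 = 7 + 1 = 8$)
$c{\left(w \right)} = 8$
$-125 + 93 c{\left(2 \right)} = -125 + 93 \cdot 8 = -125 + 744 = 619$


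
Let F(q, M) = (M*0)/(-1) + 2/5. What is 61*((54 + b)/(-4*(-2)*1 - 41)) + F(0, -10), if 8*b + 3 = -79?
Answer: -53111/660 ≈ -80.471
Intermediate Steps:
b = -41/4 (b = -3/8 + (⅛)*(-79) = -3/8 - 79/8 = -41/4 ≈ -10.250)
F(q, M) = ⅖ (F(q, M) = 0*(-1) + 2*(⅕) = 0 + ⅖ = ⅖)
61*((54 + b)/(-4*(-2)*1 - 41)) + F(0, -10) = 61*((54 - 41/4)/(-4*(-2)*1 - 41)) + ⅖ = 61*(175/(4*(8*1 - 41))) + ⅖ = 61*(175/(4*(8 - 41))) + ⅖ = 61*((175/4)/(-33)) + ⅖ = 61*((175/4)*(-1/33)) + ⅖ = 61*(-175/132) + ⅖ = -10675/132 + ⅖ = -53111/660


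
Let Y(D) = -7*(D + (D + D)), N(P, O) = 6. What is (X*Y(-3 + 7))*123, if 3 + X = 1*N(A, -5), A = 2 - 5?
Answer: -30996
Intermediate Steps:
A = -3
Y(D) = -21*D (Y(D) = -7*(D + 2*D) = -21*D)
X = 3 (X = -3 + 1*6 = -3 + 6 = 3)
(X*Y(-3 + 7))*123 = (3*(-21*(-3 + 7)))*123 = (3*(-21*4))*123 = (3*(-84))*123 = -252*123 = -30996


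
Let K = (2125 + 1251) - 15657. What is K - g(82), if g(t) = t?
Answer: -12363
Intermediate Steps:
K = -12281 (K = 3376 - 15657 = -12281)
K - g(82) = -12281 - 1*82 = -12281 - 82 = -12363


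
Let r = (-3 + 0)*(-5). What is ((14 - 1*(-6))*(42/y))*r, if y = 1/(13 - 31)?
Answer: -226800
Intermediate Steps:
r = 15 (r = -3*(-5) = 15)
y = -1/18 (y = 1/(-18) = -1/18 ≈ -0.055556)
((14 - 1*(-6))*(42/y))*r = ((14 - 1*(-6))*(42/(-1/18)))*15 = ((14 + 6)*(42*(-18)))*15 = (20*(-756))*15 = -15120*15 = -226800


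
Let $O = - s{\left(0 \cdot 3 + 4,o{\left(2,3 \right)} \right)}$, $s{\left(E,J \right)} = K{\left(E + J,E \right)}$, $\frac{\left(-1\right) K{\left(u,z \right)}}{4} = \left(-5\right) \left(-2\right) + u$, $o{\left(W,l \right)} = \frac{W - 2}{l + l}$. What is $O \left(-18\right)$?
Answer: $-1008$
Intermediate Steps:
$o{\left(W,l \right)} = \frac{-2 + W}{2 l}$
$K{\left(u,z \right)} = -40 - 4 u$ ($K{\left(u,z \right)} = - 4 \left(\left(-5\right) \left(-2\right) + u\right) = - 4 \left(10 + u\right) = -40 - 4 u$)
$s{\left(E,J \right)} = -40 - 4 E - 4 J$ ($s{\left(E,J \right)} = -40 - 4 \left(E + J\right) = -40 - \left(4 E + 4 J\right) = -40 - 4 E - 4 J$)
$O = 56$ ($O = - (-40 - 4 \left(0 \cdot 3 + 4\right) - 4 \frac{-2 + 2}{2 \cdot 3}) = - (-40 - 4 \left(0 + 4\right) - 4 \cdot \frac{1}{2} \cdot \frac{1}{3} \cdot 0) = - (-40 - 16 - 0) = - (-40 - 16 + 0) = \left(-1\right) \left(-56\right) = 56$)
$O \left(-18\right) = 56 \left(-18\right) = -1008$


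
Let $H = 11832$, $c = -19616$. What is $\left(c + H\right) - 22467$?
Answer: $-30251$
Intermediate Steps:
$\left(c + H\right) - 22467 = \left(-19616 + 11832\right) - 22467 = -7784 - 22467 = -30251$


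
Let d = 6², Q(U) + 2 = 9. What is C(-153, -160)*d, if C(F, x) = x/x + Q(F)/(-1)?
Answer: -216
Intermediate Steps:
Q(U) = 7 (Q(U) = -2 + 9 = 7)
C(F, x) = -6 (C(F, x) = x/x + 7/(-1) = 1 + 7*(-1) = 1 - 7 = -6)
d = 36
C(-153, -160)*d = -6*36 = -216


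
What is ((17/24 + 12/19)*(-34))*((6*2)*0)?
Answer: 0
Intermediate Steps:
((17/24 + 12/19)*(-34))*((6*2)*0) = ((17*(1/24) + 12*(1/19))*(-34))*(12*0) = ((17/24 + 12/19)*(-34))*0 = ((611/456)*(-34))*0 = -10387/228*0 = 0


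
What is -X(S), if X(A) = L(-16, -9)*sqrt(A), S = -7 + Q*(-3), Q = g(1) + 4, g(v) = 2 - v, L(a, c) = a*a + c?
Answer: -247*I*sqrt(22) ≈ -1158.5*I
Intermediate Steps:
L(a, c) = c + a**2 (L(a, c) = a**2 + c = c + a**2)
Q = 5 (Q = (2 - 1*1) + 4 = (2 - 1) + 4 = 1 + 4 = 5)
S = -22 (S = -7 + 5*(-3) = -7 - 15 = -22)
X(A) = 247*sqrt(A) (X(A) = (-9 + (-16)**2)*sqrt(A) = (-9 + 256)*sqrt(A) = 247*sqrt(A))
-X(S) = -247*sqrt(-22) = -247*I*sqrt(22)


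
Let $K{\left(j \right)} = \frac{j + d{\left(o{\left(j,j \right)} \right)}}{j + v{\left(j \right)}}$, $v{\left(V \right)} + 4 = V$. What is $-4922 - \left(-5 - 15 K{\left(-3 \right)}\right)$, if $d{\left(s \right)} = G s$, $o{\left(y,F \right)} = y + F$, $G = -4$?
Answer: $- \frac{9897}{2} \approx -4948.5$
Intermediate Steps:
$o{\left(y,F \right)} = F + y$
$v{\left(V \right)} = -4 + V$
$d{\left(s \right)} = - 4 s$
$K{\left(j \right)} = - \frac{7 j}{-4 + 2 j}$ ($K{\left(j \right)} = \frac{j - 4 \left(j + j\right)}{j + \left(-4 + j\right)} = \frac{j - 4 \cdot 2 j}{-4 + 2 j} = \frac{j - 8 j}{-4 + 2 j} = \frac{\left(-7\right) j}{-4 + 2 j} = - \frac{7 j}{-4 + 2 j}$)
$-4922 - \left(-5 - 15 K{\left(-3 \right)}\right) = -4922 - \left(-5 - 15 \left(\left(-7\right) \left(-3\right) \frac{1}{-4 + 2 \left(-3\right)}\right)\right) = -4922 - \left(-5 - 15 \left(\left(-7\right) \left(-3\right) \frac{1}{-4 - 6}\right)\right) = -4922 - \left(-5 - 15 \left(\left(-7\right) \left(-3\right) \frac{1}{-10}\right)\right) = -4922 - \left(-5 - 15 \left(\left(-7\right) \left(-3\right) \left(- \frac{1}{10}\right)\right)\right) = -4922 - \left(-5 - - \frac{63}{2}\right) = -4922 - \left(-5 + \frac{63}{2}\right) = -4922 - \frac{53}{2} = - \frac{9897}{2}$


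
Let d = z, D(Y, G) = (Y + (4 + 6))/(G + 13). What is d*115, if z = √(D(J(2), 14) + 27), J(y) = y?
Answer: 115*√247/3 ≈ 602.46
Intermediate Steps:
D(Y, G) = (10 + Y)/(13 + G) (D(Y, G) = (Y + 10)/(13 + G) = (10 + Y)/(13 + G))
z = √247/3 (z = √((10 + 2)/(13 + 14) + 27) = √(12/27 + 27) = √((1/27)*12 + 27) = √(4/9 + 27) = √(247/9) = √247/3 ≈ 5.2387)
d = √247/3 ≈ 5.2387
d*115 = (√247/3)*115 = 115*√247/3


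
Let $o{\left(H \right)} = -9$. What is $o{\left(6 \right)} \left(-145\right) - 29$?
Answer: $1276$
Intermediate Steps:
$o{\left(6 \right)} \left(-145\right) - 29 = \left(-9\right) \left(-145\right) - 29 = 1305 - 29 = 1276$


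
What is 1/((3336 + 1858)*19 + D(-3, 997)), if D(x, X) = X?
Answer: 1/99683 ≈ 1.0032e-5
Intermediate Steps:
1/((3336 + 1858)*19 + D(-3, 997)) = 1/((3336 + 1858)*19 + 997) = 1/(5194*19 + 997) = 1/(98686 + 997) = 1/99683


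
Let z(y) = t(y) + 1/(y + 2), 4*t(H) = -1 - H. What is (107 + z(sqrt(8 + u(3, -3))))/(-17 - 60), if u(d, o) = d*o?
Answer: -2143/1540 + 9*I/1540 ≈ -1.3916 + 0.0058442*I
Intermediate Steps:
t(H) = -1/4 - H/4 (t(H) = (-1 - H)/4 = -1/4 - H/4)
z(y) = -1/4 + 1/(2 + y) - y/4 (z(y) = (-1/4 - y/4) + 1/(y + 2) = (-1/4 - y/4) + 1/(2 + y) = -1/4 + 1/(2 + y) - y/4)
(107 + z(sqrt(8 + u(3, -3))))/(-17 - 60) = (107 + (2 - (sqrt(8 + 3*(-3)))**2 - 3*sqrt(8 + 3*(-3)))/(4*(2 + sqrt(8 + 3*(-3)))))/(-17 - 60) = (107 + (2 - (sqrt(8 - 9))**2 - 3*sqrt(8 - 9))/(4*(2 + sqrt(8 - 9))))/(-77) = (107 + (2 - (sqrt(-1))**2 - 3*I)/(4*(2 + sqrt(-1))))*(-1/77) = (107 + (2 - I**2 - 3*I)/(4*(2 + I)))*(-1/77) = (107 + ((2 - I)/5)*(2 - 1*(-1) - 3*I)/4)*(-1/77) = (107 + ((2 - I)/5)*(2 + 1 - 3*I)/4)*(-1/77) = (107 + ((2 - I)/5)*(3 - 3*I)/4)*(-1/77) = (107 + (2 - I)*(3 - 3*I)/20)*(-1/77) = -107/77 - (2 - I)*(3 - 3*I)/1540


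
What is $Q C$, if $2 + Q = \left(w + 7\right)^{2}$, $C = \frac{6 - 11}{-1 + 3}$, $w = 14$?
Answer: $- \frac{2195}{2} \approx -1097.5$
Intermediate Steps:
$C = - \frac{5}{2} \approx -2.5$
$Q = 439$ ($Q = -2 + \left(14 + 7\right)^{2} = -2 + 21^{2} = -2 + 441 = 439$)
$Q C = 439 \left(- \frac{5}{2}\right) = - \frac{2195}{2}$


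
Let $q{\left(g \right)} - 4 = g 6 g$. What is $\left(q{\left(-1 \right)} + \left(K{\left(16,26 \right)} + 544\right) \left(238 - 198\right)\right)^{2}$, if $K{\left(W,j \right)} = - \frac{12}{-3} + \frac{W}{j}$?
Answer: $\frac{81458868100}{169} \approx 4.82 \cdot 10^{8}$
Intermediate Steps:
$K{\left(W,j \right)} = 4 + \frac{W}{j}$ ($K{\left(W,j \right)} = \left(-12\right) \left(- \frac{1}{3}\right) + \frac{W}{j} = 4 + \frac{W}{j}$)
$q{\left(g \right)} = 4 + 6 g^{2}$ ($q{\left(g \right)} = 4 + g 6 g = 4 + 6 g g = 4 + 6 g^{2}$)
$\left(q{\left(-1 \right)} + \left(K{\left(16,26 \right)} + 544\right) \left(238 - 198\right)\right)^{2} = \left(\left(4 + 6 \left(-1\right)^{2}\right) + \left(\left(4 + \frac{16}{26}\right) + 544\right) \left(238 - 198\right)\right)^{2} = \left(\left(4 + 6 \cdot 1\right) + \left(\left(4 + 16 \cdot \frac{1}{26}\right) + 544\right) 40\right)^{2} = \left(\left(4 + 6\right) + \left(\left(4 + \frac{8}{13}\right) + 544\right) 40\right)^{2} = \left(10 + \left(\frac{60}{13} + 544\right) 40\right)^{2} = \left(10 + \frac{7132}{13} \cdot 40\right)^{2} = \left(10 + \frac{285280}{13}\right)^{2} = \left(\frac{285410}{13}\right)^{2} = \frac{81458868100}{169}$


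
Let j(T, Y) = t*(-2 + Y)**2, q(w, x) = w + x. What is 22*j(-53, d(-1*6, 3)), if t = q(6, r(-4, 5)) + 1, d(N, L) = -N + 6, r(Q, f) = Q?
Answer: 6600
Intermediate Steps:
d(N, L) = 6 - N
t = 3 (t = (6 - 4) + 1 = 2 + 1 = 3)
j(T, Y) = 3*(-2 + Y)**2
22*j(-53, d(-1*6, 3)) = 22*(3*(-2 + (6 - (-1)*6))**2) = 22*(3*(-2 + (6 - 1*(-6)))**2) = 22*(3*(-2 + (6 + 6))**2) = 22*(3*(-2 + 12)**2) = 22*(3*10**2) = 22*(3*100) = 22*300 = 6600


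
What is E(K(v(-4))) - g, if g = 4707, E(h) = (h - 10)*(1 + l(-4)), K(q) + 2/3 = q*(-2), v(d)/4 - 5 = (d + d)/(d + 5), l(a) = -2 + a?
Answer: -14321/3 ≈ -4773.7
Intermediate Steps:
v(d) = 20 + 8*d/(5 + d) (v(d) = 20 + 4*((d + d)/(d + 5)) = 20 + 4*((2*d)/(5 + d)) = 20 + 4*(2*d/(5 + d)) = 20 + 8*d/(5 + d))
K(q) = -⅔ - 2*q (K(q) = -⅔ + q*(-2) = -⅔ - 2*q)
E(h) = 50 - 5*h (E(h) = (h - 10)*(1 + (-2 - 4)) = (-10 + h)*(1 - 6) = (-10 + h)*(-5) = 50 - 5*h)
E(K(v(-4))) - g = (50 - 5*(-⅔ - 8*(25 + 7*(-4))/(5 - 4))) - 1*4707 = (50 - 5*(-⅔ - 8*(25 - 28)/1)) - 4707 = (50 - 5*(-⅔ - 8*(-3))) - 4707 = (50 - 5*(-⅔ - 2*(-12))) - 4707 = (50 - 5*(-⅔ + 24)) - 4707 = (50 - 5*70/3) - 4707 = (50 - 350/3) - 4707 = -200/3 - 4707 = -14321/3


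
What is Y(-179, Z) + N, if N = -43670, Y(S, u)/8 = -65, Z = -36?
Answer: -44190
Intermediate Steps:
Y(S, u) = -520 (Y(S, u) = 8*(-65) = -520)
Y(-179, Z) + N = -520 - 43670 = -44190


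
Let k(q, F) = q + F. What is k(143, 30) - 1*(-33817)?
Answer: 33990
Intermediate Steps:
k(q, F) = F + q
k(143, 30) - 1*(-33817) = (30 + 143) - 1*(-33817) = 173 + 33817 = 33990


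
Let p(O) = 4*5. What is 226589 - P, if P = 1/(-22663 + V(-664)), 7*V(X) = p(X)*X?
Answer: 38955407476/171921 ≈ 2.2659e+5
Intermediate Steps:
p(O) = 20
V(X) = 20*X/7 (V(X) = (20*X)/7 = 20*X/7)
P = -7/171921 (P = 1/(-22663 + (20/7)*(-664)) = 1/(-22663 - 13280/7) = 1/(-171921/7) = -7/171921 ≈ -4.0716e-5)
226589 - P = 226589 - 1*(-7/171921) = 226589 + 7/171921 = 38955407476/171921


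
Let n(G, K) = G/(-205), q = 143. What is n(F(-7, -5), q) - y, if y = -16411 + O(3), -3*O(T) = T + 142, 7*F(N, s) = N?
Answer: 10122493/615 ≈ 16459.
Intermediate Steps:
F(N, s) = N/7
n(G, K) = -G/205 (n(G, K) = G*(-1/205) = -G/205)
O(T) = -142/3 - T/3 (O(T) = -(T + 142)/3 = -(142 + T)/3 = -142/3 - T/3)
y = -49378/3 (y = -16411 + (-142/3 - 1/3*3) = -16411 + (-142/3 - 1) = -16411 - 145/3 = -49378/3 ≈ -16459.)
n(F(-7, -5), q) - y = -(-7)/1435 - 1*(-49378/3) = -1/205*(-1) + 49378/3 = 1/205 + 49378/3 = 10122493/615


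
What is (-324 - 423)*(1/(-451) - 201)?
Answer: 67717044/451 ≈ 1.5015e+5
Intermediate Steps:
(-324 - 423)*(1/(-451) - 201) = -747*(-1/451 - 201) = -747*(-90652/451) = 67717044/451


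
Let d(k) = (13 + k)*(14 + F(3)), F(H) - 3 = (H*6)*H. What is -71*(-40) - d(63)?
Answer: -2556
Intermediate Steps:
F(H) = 3 + 6*H² (F(H) = 3 + (H*6)*H = 3 + (6*H)*H = 3 + 6*H²)
d(k) = 923 + 71*k (d(k) = (13 + k)*(14 + (3 + 6*3²)) = (13 + k)*(14 + (3 + 6*9)) = (13 + k)*(14 + (3 + 54)) = (13 + k)*(14 + 57) = (13 + k)*71 = 923 + 71*k)
-71*(-40) - d(63) = -71*(-40) - (923 + 71*63) = 2840 - (923 + 4473) = 2840 - 1*5396 = 2840 - 5396 = -2556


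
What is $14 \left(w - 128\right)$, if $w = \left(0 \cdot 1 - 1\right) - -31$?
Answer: $-1372$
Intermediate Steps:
$w = 30$ ($w = \left(0 - 1\right) + 31 = -1 + 31 = 30$)
$14 \left(w - 128\right) = 14 \left(30 - 128\right) = 14 \left(-98\right) = -1372$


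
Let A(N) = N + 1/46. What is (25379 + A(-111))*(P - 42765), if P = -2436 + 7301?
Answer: -22026134550/23 ≈ -9.5766e+8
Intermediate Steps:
A(N) = 1/46 + N (A(N) = N + 1/46 = 1/46 + N)
P = 4865
(25379 + A(-111))*(P - 42765) = (25379 + (1/46 - 111))*(4865 - 42765) = (25379 - 5105/46)*(-37900) = (1162329/46)*(-37900) = -22026134550/23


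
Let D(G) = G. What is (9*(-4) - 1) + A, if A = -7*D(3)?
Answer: -58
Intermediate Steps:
A = -21 (A = -7*3 = -21)
(9*(-4) - 1) + A = (9*(-4) - 1) - 21 = (-36 - 1) - 21 = -37 - 21 = -58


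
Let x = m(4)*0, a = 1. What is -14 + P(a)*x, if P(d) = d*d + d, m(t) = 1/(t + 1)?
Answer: -14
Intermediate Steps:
m(t) = 1/(1 + t)
P(d) = d + d² (P(d) = d² + d = d + d²)
x = 0 (x = 0/(1 + 4) = 0/5 = (⅕)*0 = 0)
-14 + P(a)*x = -14 + (1*(1 + 1))*0 = -14 + (1*2)*0 = -14 + 2*0 = -14 + 0 = -14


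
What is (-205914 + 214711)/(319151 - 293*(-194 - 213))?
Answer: 8797/438402 ≈ 0.020066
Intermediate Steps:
(-205914 + 214711)/(319151 - 293*(-194 - 213)) = 8797/(319151 - 293*(-407)) = 8797/(319151 + 119251) = 8797/438402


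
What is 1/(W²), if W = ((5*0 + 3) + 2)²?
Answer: 1/625 ≈ 0.0016000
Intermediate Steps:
W = 25 (W = ((0 + 3) + 2)² = (3 + 2)² = 5² = 25)
1/(W²) = 1/(25²) = 1/625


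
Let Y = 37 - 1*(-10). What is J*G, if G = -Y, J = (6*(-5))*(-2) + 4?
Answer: -3008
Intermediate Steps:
Y = 47 (Y = 37 + 10 = 47)
J = 64 (J = -30*(-2) + 4 = 60 + 4 = 64)
G = -47 (G = -1*47 = -47)
J*G = 64*(-47) = -3008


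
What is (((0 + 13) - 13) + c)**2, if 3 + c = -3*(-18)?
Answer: 2601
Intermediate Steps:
c = 51 (c = -3 - 3*(-18) = -3 + 54 = 51)
(((0 + 13) - 13) + c)**2 = (((0 + 13) - 13) + 51)**2 = ((13 - 13) + 51)**2 = (0 + 51)**2 = 51**2 = 2601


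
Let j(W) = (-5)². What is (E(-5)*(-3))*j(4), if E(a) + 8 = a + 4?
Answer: 675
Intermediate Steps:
E(a) = -4 + a (E(a) = -8 + (a + 4) = -8 + (4 + a) = -4 + a)
j(W) = 25
(E(-5)*(-3))*j(4) = ((-4 - 5)*(-3))*25 = -9*(-3)*25 = 27*25 = 675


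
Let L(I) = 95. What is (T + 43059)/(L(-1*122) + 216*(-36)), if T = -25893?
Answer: -17166/7681 ≈ -2.2349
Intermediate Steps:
(T + 43059)/(L(-1*122) + 216*(-36)) = (-25893 + 43059)/(95 + 216*(-36)) = 17166/(95 - 7776) = 17166/(-7681) = 17166*(-1/7681) = -17166/7681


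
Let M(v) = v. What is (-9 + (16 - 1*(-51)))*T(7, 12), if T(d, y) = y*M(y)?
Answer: 8352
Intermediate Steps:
T(d, y) = y² (T(d, y) = y*y = y²)
(-9 + (16 - 1*(-51)))*T(7, 12) = (-9 + (16 - 1*(-51)))*12² = (-9 + (16 + 51))*144 = (-9 + 67)*144 = 58*144 = 8352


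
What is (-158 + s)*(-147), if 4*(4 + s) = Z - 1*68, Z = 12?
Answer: 25872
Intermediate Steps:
s = -18 (s = -4 + (12 - 1*68)/4 = -4 + (12 - 68)/4 = -4 + (1/4)*(-56) = -4 - 14 = -18)
(-158 + s)*(-147) = (-158 - 18)*(-147) = -176*(-147) = 25872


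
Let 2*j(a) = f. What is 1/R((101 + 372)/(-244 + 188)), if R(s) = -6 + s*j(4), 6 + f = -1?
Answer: 16/377 ≈ 0.042440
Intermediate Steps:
f = -7 (f = -6 - 1 = -7)
j(a) = -7/2 (j(a) = (½)*(-7) = -7/2)
R(s) = -6 - 7*s/2 (R(s) = -6 + s*(-7/2) = -6 - 7*s/2)
1/R((101 + 372)/(-244 + 188)) = 1/(-6 - 7*(101 + 372)/(2*(-244 + 188))) = 1/(-6 - 3311/(2*(-56))) = 1/(-6 - 3311*(-1)/(2*56)) = 1/(-6 - 7/2*(-473/56)) = 1/(-6 + 473/16) = 1/(377/16) = 16/377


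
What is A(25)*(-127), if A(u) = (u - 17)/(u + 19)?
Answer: -254/11 ≈ -23.091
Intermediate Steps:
A(u) = (-17 + u)/(19 + u)
A(25)*(-127) = ((-17 + 25)/(19 + 25))*(-127) = (8/44)*(-127) = ((1/44)*8)*(-127) = (2/11)*(-127) = -254/11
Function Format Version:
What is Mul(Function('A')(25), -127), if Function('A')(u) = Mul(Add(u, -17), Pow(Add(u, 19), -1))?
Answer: Rational(-254, 11) ≈ -23.091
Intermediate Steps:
Function('A')(u) = Mul(Pow(Add(19, u), -1), Add(-17, u)) (Function('A')(u) = Mul(Add(-17, u), Pow(Add(19, u), -1)) = Mul(Pow(Add(19, u), -1), Add(-17, u)))
Mul(Function('A')(25), -127) = Mul(Mul(Pow(Add(19, 25), -1), Add(-17, 25)), -127) = Mul(Mul(Pow(44, -1), 8), -127) = Mul(Mul(Rational(1, 44), 8), -127) = Mul(Rational(2, 11), -127) = Rational(-254, 11)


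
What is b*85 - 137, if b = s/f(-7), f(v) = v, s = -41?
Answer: 2526/7 ≈ 360.86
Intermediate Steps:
b = 41/7 (b = -41/(-7) = -41*(-1/7) = 41/7 ≈ 5.8571)
b*85 - 137 = (41/7)*85 - 137 = 3485/7 - 137 = 2526/7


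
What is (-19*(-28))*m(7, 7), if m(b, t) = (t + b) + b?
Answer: 11172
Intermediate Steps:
m(b, t) = t + 2*b (m(b, t) = (b + t) + b = t + 2*b)
(-19*(-28))*m(7, 7) = (-19*(-28))*(7 + 2*7) = 532*(7 + 14) = 532*21 = 11172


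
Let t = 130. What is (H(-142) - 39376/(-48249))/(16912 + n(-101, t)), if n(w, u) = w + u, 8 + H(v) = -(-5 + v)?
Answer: 6745987/817386309 ≈ 0.0082531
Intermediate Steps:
H(v) = -3 - v (H(v) = -8 - (-5 + v) = -8 + (5 - v) = -3 - v)
n(w, u) = u + w
(H(-142) - 39376/(-48249))/(16912 + n(-101, t)) = ((-3 - 1*(-142)) - 39376/(-48249))/(16912 + (130 - 101)) = ((-3 + 142) - 39376*(-1/48249))/(16912 + 29) = (139 + 39376/48249)/16941 = (6745987/48249)*(1/16941) = 6745987/817386309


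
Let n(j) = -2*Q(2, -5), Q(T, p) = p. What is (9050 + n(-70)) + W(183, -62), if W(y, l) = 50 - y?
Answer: 8927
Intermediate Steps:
n(j) = 10 (n(j) = -2*(-5) = 10)
(9050 + n(-70)) + W(183, -62) = (9050 + 10) + (50 - 1*183) = 9060 + (50 - 183) = 9060 - 133 = 8927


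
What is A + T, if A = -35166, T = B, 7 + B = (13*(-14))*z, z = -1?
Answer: -34991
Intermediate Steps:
B = 175 (B = -7 + (13*(-14))*(-1) = -7 - 182*(-1) = -7 + 182 = 175)
T = 175
A + T = -35166 + 175 = -34991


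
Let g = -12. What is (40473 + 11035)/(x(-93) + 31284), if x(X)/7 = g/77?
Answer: 141647/86028 ≈ 1.6465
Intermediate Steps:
x(X) = -12/11 (x(X) = 7*(-12/77) = -12/11)
(40473 + 11035)/(x(-93) + 31284) = (40473 + 11035)/(-12/11 + 31284) = 51508/(344112/11) = 51508*(11/344112) = 141647/86028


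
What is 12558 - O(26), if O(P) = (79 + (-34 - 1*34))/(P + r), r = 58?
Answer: 1054861/84 ≈ 12558.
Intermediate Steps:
O(P) = 11/(58 + P) (O(P) = (79 + (-34 - 1*34))/(P + 58) = (79 + (-34 - 34))/(58 + P) = (79 - 68)/(58 + P) = 11/(58 + P))
12558 - O(26) = 12558 - 11/(58 + 26) = 12558 - 11/84 = 1054861/84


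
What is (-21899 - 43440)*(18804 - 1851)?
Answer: -1107692067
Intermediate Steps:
(-21899 - 43440)*(18804 - 1851) = -65339*16953 = -1107692067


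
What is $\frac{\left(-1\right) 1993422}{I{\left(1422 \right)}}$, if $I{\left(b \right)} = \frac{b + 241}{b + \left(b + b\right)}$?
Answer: $- \frac{8503938252}{1663} \approx -5.1136 \cdot 10^{6}$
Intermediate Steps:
$I{\left(b \right)} = \frac{241 + b}{3 b}$ ($I{\left(b \right)} = \frac{241 + b}{b + 2 b} = \frac{241 + b}{3 b}$)
$\frac{\left(-1\right) 1993422}{I{\left(1422 \right)}} = \frac{\left(-1\right) 1993422}{\frac{1}{3} \cdot \frac{1}{1422} \left(241 + 1422\right)} = - \frac{1993422}{\frac{1}{3} \cdot \frac{1}{1422} \cdot 1663} = - \frac{1993422}{\frac{1663}{4266}} = \left(-1993422\right) \frac{4266}{1663} = - \frac{8503938252}{1663}$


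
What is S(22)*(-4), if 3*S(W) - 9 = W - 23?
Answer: -32/3 ≈ -10.667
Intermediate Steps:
S(W) = -14/3 + W/3 (S(W) = 3 + (W - 23)/3 = 3 + (-23 + W)/3 = 3 + (-23/3 + W/3) = -14/3 + W/3)
S(22)*(-4) = (-14/3 + (⅓)*22)*(-4) = (-14/3 + 22/3)*(-4) = (8/3)*(-4) = -32/3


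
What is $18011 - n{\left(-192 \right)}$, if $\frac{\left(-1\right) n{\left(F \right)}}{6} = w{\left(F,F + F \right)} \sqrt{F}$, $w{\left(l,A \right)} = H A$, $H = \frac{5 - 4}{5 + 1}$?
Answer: $18011 - 3072 i \sqrt{3} \approx 18011.0 - 5320.9 i$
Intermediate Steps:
$H = \frac{1}{6}$ ($H = 1 \cdot \frac{1}{6} = \frac{1}{6} \approx 0.16667$)
$w{\left(l,A \right)} = \frac{A}{6}$
$n{\left(F \right)} = - 2 F^{\frac{3}{2}}$ ($n{\left(F \right)} = - 6 \frac{F + F}{6} \sqrt{F} = - 6 \frac{2 F}{6} \sqrt{F} = - 6 \frac{F}{3} \sqrt{F} = - 6 \frac{F^{\frac{3}{2}}}{3} = - 2 F^{\frac{3}{2}}$)
$18011 - n{\left(-192 \right)} = 18011 - - 2 \left(-192\right)^{\frac{3}{2}} = 18011 - - 2 \left(- 1536 i \sqrt{3}\right) = 18011 - 3072 i \sqrt{3}$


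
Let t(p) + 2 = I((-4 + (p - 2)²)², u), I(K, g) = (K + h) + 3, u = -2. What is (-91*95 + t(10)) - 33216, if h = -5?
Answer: -38265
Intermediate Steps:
I(K, g) = -2 + K (I(K, g) = (K - 5) + 3 = (-5 + K) + 3 = -2 + K)
t(p) = -4 + (-4 + (-2 + p)²)² (t(p) = -2 + (-2 + (-4 + (p - 2)²)²) = -2 + (-2 + (-4 + (-2 + p)²)²) = -4 + (-4 + (-2 + p)²)²)
(-91*95 + t(10)) - 33216 = (-91*95 + (-4 + (-4 + (-2 + 10)²)²)) - 33216 = (-8645 + (-4 + (-4 + 8²)²)) - 33216 = (-8645 + (-4 + (-4 + 64)²)) - 33216 = (-8645 + (-4 + 60²)) - 33216 = (-8645 + (-4 + 3600)) - 33216 = (-8645 + 3596) - 33216 = -5049 - 33216 = -38265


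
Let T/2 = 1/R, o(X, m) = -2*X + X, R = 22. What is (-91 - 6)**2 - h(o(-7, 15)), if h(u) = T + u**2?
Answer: 102959/11 ≈ 9359.9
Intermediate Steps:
o(X, m) = -X
T = 1/11 (T = 2/22 = 2*(1/22) = 1/11 ≈ 0.090909)
h(u) = 1/11 + u**2
(-91 - 6)**2 - h(o(-7, 15)) = (-91 - 6)**2 - (1/11 + (-1*(-7))**2) = (-97)**2 - (1/11 + 7**2) = 9409 - (1/11 + 49) = 9409 - 1*540/11 = 9409 - 540/11 = 102959/11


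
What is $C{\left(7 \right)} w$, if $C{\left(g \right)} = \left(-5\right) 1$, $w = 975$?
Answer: $-4875$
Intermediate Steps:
$C{\left(g \right)} = -5$
$C{\left(7 \right)} w = \left(-5\right) 975 = -4875$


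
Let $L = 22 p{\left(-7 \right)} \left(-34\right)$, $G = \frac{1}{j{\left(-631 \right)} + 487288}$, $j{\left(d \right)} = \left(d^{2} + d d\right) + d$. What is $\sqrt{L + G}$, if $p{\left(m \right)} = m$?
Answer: $\frac{\sqrt{8618639860496055}}{1282979} \approx 72.36$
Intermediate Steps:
$j{\left(d \right)} = d + 2 d^{2}$ ($j{\left(d \right)} = \left(d^{2} + d^{2}\right) + d = 2 d^{2} + d = d + 2 d^{2}$)
$G = \frac{1}{1282979}$ ($G = \frac{1}{- 631 \left(1 + 2 \left(-631\right)\right) + 487288} = \frac{1}{- 631 \left(1 - 1262\right) + 487288} = \frac{1}{\left(-631\right) \left(-1261\right) + 487288} = \frac{1}{795691 + 487288} = \frac{1}{1282979} \approx 7.7944 \cdot 10^{-7}$)
$L = 5236$ ($L = 22 \left(-7\right) \left(-34\right) = \left(-154\right) \left(-34\right) = 5236$)
$\sqrt{L + G} = \sqrt{5236 + \frac{1}{1282979}} = \sqrt{\frac{6717678045}{1282979}} = \frac{\sqrt{8618639860496055}}{1282979}$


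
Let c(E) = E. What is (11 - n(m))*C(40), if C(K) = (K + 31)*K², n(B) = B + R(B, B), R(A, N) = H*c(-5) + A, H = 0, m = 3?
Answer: 568000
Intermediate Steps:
R(A, N) = A (R(A, N) = 0*(-5) + A = 0 + A = A)
n(B) = 2*B (n(B) = B + B = 2*B)
C(K) = K²*(31 + K) (C(K) = (31 + K)*K² = K²*(31 + K))
(11 - n(m))*C(40) = (11 - 2*3)*(40²*(31 + 40)) = (11 - 1*6)*(1600*71) = (11 - 6)*113600 = 5*113600 = 568000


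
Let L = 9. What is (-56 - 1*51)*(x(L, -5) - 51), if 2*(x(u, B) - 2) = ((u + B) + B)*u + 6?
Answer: 10807/2 ≈ 5403.5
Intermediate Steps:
x(u, B) = 5 + u*(u + 2*B)/2 (x(u, B) = 2 + (((u + B) + B)*u + 6)/2 = 2 + (((B + u) + B)*u + 6)/2 = 2 + ((u + 2*B)*u + 6)/2 = 2 + (u*(u + 2*B) + 6)/2 = 2 + (6 + u*(u + 2*B))/2 = 2 + (3 + u*(u + 2*B)/2) = 5 + u*(u + 2*B)/2)
(-56 - 1*51)*(x(L, -5) - 51) = (-56 - 1*51)*((5 + (½)*9² - 5*9) - 51) = (-56 - 51)*((5 + (½)*81 - 45) - 51) = -107*((5 + 81/2 - 45) - 51) = -107*(½ - 51) = -107*(-101/2) = 10807/2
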